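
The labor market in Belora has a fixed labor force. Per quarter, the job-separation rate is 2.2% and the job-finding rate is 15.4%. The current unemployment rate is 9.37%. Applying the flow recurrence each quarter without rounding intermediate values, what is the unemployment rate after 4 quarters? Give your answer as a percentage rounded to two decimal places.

With a fixed labor force, u_{t+1} = u_t + s·(1−u_t) − f·u_t = u_t·(1−s−f) + s.
Here 1−s−f = 0.824 and s = 0.022.
u_1 = 0.093700 × 0.824 + 0.022 = 0.099209.
u_2 = 0.099209 × 0.824 + 0.022 = 0.103748.
u_3 = 0.103748 × 0.824 + 0.022 = 0.107488.
u_4 = 0.107488 × 0.824 + 0.022 = 0.110570.

Unemployment rate after four quarters ≈ 11.06%.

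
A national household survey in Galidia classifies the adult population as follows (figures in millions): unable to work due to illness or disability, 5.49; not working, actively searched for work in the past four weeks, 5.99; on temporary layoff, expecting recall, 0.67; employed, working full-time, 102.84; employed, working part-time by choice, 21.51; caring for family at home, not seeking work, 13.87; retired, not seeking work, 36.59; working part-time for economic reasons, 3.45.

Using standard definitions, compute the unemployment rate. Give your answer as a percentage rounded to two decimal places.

Unemployment rate ≈ 4.95%.

Employed = 102.84 + 21.51 + 3.45 = 127.80 million (anyone who worked, including part-time for economic reasons, counts as employed).
Unemployed = 5.99 + 0.67 = 6.66 million (jobless and actively searching, or on temporary layoff).
Labor force = 127.80 + 6.66 = 134.46 million.
Unemployment rate = 6.66 / 134.46 = 4.95%.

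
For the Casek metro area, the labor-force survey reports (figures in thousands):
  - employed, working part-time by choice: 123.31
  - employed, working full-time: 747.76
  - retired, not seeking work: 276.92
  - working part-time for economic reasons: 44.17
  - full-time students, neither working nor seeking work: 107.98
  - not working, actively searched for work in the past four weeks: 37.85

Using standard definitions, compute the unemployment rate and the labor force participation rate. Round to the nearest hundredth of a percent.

Unemployment rate ≈ 3.97%; labor force participation rate ≈ 71.23%.

Employed = 123.31 + 747.76 + 44.17 = 915.24 thousand (anyone who worked, including part-time for economic reasons, counts as employed).
Unemployed = 37.85 thousand.
Labor force = 915.24 + 37.85 = 953.09 thousand.
Not in labor force = 276.92 + 107.98 = 384.90 thousand (those not working and not actively searching are outside the labor force).
Civilian working-age population = 953.09 + 384.90 = 1,337.99 thousand.
Unemployment rate = 37.85 / 953.09 = 3.97%.
Labor force participation rate = 953.09 / 1,337.99 = 71.23%.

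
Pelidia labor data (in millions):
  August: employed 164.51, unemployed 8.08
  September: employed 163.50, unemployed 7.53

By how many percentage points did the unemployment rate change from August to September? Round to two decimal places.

The unemployment rate changed by −0.28 percentage points.

August: labor force = 164.51 + 8.08 = 172.59; u = 8.08/172.59 = 4.68%.
September: labor force = 163.50 + 7.53 = 171.03; u = 7.53/171.03 = 4.40%.
Change = 4.40% − 4.68% = −0.28 pp.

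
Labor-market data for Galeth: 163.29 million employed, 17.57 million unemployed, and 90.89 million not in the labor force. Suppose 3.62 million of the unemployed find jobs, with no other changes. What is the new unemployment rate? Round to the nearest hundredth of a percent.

New unemployment rate ≈ 7.71%.

Initially, labor force = 163.29 + 17.57 = 180.86 million, so u = 17.57/180.86 = 9.71%.
After the change, unemployed falls and employed rises by 3.62; labor force unchanged → E = 166.91, U = 13.95, labor force = 180.86 million.
New unemployment rate = 13.95 / 180.86 = 7.71%.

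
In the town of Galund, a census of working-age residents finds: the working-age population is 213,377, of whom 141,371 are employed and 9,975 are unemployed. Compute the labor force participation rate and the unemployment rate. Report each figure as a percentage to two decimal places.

Labor force participation rate ≈ 70.93%; unemployment rate ≈ 6.59%.

Labor force = employed + unemployed = 141,371 + 9,975 = 151,346.
Unemployment rate = 9,975 / 151,346 = 6.59%.
Labor force participation rate = 151,346 / 213,377 = 70.93%.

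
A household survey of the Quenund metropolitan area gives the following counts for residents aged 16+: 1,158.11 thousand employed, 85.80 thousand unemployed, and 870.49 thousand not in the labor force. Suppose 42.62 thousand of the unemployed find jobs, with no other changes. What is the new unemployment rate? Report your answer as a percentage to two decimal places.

New unemployment rate ≈ 3.47%.

Initially, labor force = 1,158.11 + 85.80 = 1,243.91 thousand, so u = 85.80/1,243.91 = 6.90%.
After the change, unemployed falls and employed rises by 42.62; labor force unchanged → E = 1,200.73, U = 43.18, labor force = 1,243.91 thousand.
New unemployment rate = 43.18 / 1,243.91 = 3.47%.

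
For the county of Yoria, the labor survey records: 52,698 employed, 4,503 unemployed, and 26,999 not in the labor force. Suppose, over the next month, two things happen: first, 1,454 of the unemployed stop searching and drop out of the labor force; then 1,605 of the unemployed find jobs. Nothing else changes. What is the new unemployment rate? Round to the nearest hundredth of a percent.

New unemployment rate ≈ 2.59%.

Initially, labor force = 52,698 + 4,503 = 57,201, so u = 4,503/57,201 = 7.87%.
After the first change, unemployed and labor force both fall by 1,454 → E = 52,698, U = 3,049, labor force = 55,747.
After the second change, unemployed falls and employed rises by 1,605; labor force unchanged → E = 54,303, U = 1,444, labor force = 55,747.
New unemployment rate = 1,444 / 55,747 = 2.59%.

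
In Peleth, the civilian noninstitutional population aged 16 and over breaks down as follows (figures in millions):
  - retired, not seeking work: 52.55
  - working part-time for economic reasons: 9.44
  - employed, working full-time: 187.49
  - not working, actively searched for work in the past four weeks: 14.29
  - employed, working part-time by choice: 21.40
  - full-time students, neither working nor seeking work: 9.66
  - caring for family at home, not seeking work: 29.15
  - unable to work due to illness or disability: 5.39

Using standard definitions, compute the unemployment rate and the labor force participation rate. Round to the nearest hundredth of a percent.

Unemployment rate ≈ 6.14%; labor force participation rate ≈ 70.63%.

Employed = 9.44 + 187.49 + 21.40 = 218.33 million (anyone who worked, including part-time for economic reasons, counts as employed).
Unemployed = 14.29 million.
Labor force = 218.33 + 14.29 = 232.62 million.
Not in labor force = 52.55 + 9.66 + 29.15 + 5.39 = 96.75 million (those not working and not actively searching are outside the labor force).
Civilian working-age population = 232.62 + 96.75 = 329.37 million.
Unemployment rate = 14.29 / 232.62 = 6.14%.
Labor force participation rate = 232.62 / 329.37 = 70.63%.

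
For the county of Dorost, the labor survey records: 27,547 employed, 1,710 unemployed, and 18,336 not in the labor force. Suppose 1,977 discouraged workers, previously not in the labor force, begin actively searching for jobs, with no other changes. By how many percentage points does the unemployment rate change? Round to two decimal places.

Initially, labor force = 27,547 + 1,710 = 29,257, so u = 1,710/29,257 = 5.84%.
After the change, unemployed and labor force both rise by 1,977 → E = 27,547, U = 3,687, labor force = 31,234.
New unemployment rate = 3,687 / 31,234 = 11.80%.
Change = 11.80% − 5.84% = +5.96 percentage points.

The unemployment rate changes by +5.96 percentage points.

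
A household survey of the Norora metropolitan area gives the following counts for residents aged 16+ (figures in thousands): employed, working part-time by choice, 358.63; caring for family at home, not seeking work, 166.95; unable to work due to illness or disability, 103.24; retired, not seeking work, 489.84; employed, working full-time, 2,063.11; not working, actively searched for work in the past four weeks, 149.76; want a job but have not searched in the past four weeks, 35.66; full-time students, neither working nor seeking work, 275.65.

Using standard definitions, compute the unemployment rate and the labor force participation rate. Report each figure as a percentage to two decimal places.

Unemployment rate ≈ 5.82%; labor force participation rate ≈ 70.59%.

Employed = 358.63 + 2,063.11 = 2,421.74 thousand.
Unemployed = 149.76 thousand.
Labor force = 2,421.74 + 149.76 = 2,571.50 thousand.
Not in labor force = 166.95 + 103.24 + 489.84 + 35.66 + 275.65 = 1,071.34 thousand (those not working and not actively searching are outside the labor force — including those who want a job but have given up searching).
Civilian working-age population = 2,571.50 + 1,071.34 = 3,642.84 thousand.
Unemployment rate = 149.76 / 2,571.50 = 5.82%.
Labor force participation rate = 2,571.50 / 3,642.84 = 70.59%.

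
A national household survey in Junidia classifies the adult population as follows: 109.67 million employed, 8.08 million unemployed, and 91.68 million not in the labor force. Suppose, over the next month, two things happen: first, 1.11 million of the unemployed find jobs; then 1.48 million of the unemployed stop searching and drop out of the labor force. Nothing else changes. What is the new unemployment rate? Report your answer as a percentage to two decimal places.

Initially, labor force = 109.67 + 8.08 = 117.75 million, so u = 8.08/117.75 = 6.86%.
After the first change, unemployed falls and employed rises by 1.11; labor force unchanged → E = 110.78, U = 6.97, labor force = 117.75 million.
After the second change, unemployed and labor force both fall by 1.48 → E = 110.78, U = 5.49, labor force = 116.27 million.
New unemployment rate = 5.49 / 116.27 = 4.72%.

New unemployment rate ≈ 4.72%.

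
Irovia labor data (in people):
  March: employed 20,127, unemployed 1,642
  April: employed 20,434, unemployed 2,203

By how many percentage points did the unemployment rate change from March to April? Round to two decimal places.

The unemployment rate changed by +2.19 percentage points.

March: labor force = 20,127 + 1,642 = 21,769; u = 1,642/21,769 = 7.54%.
April: labor force = 20,434 + 2,203 = 22,637; u = 2,203/22,637 = 9.73%.
Change = 9.73% − 7.54% = +2.19 pp.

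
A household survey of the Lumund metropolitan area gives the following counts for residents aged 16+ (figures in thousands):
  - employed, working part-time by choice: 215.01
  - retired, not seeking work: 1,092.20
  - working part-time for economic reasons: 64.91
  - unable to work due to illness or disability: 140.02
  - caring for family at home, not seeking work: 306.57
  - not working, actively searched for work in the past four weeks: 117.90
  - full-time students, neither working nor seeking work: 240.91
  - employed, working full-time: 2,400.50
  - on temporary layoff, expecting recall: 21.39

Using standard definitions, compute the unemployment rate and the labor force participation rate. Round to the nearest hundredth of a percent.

Employed = 215.01 + 64.91 + 2,400.50 = 2,680.42 thousand (anyone who worked, including part-time for economic reasons, counts as employed).
Unemployed = 117.90 + 21.39 = 139.29 thousand (jobless and actively searching, or on temporary layoff).
Labor force = 2,680.42 + 139.29 = 2,819.71 thousand.
Not in labor force = 1,092.20 + 140.02 + 306.57 + 240.91 = 1,779.70 thousand (those not working and not actively searching are outside the labor force).
Civilian working-age population = 2,819.71 + 1,779.70 = 4,599.41 thousand.
Unemployment rate = 139.29 / 2,819.71 = 4.94%.
Labor force participation rate = 2,819.71 / 4,599.41 = 61.31%.

Unemployment rate ≈ 4.94%; labor force participation rate ≈ 61.31%.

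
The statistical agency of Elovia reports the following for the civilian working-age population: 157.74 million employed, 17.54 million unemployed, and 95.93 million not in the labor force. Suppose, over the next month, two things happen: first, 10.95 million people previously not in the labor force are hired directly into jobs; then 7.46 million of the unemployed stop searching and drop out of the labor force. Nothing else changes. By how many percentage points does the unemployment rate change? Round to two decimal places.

The unemployment rate changes by −4.37 percentage points.

Initially, labor force = 157.74 + 17.54 = 175.28 million, so u = 17.54/175.28 = 10.01%.
After the first change, employed and labor force both rise by 10.95; unemployed unchanged → E = 168.69, U = 17.54, labor force = 186.23 million.
After the second change, unemployed and labor force both fall by 7.46 → E = 168.69, U = 10.08, labor force = 178.77 million.
New unemployment rate = 10.08 / 178.77 = 5.64%.
Change = 5.64% − 10.01% = −4.37 percentage points.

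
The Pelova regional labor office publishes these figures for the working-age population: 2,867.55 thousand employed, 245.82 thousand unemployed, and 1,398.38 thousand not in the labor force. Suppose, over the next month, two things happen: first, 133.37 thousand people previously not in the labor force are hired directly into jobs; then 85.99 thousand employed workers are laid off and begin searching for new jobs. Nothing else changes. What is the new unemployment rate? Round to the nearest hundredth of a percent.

New unemployment rate ≈ 10.22%.

Initially, labor force = 2,867.55 + 245.82 = 3,113.37 thousand, so u = 245.82/3,113.37 = 7.90%.
After the first change, employed and labor force both rise by 133.37; unemployed unchanged → E = 3,000.92, U = 245.82, labor force = 3,246.74 thousand.
After the second change, employed falls and unemployed rises by 85.99; labor force unchanged → E = 2,914.93, U = 331.81, labor force = 3,246.74 thousand.
New unemployment rate = 331.81 / 3,246.74 = 10.22%.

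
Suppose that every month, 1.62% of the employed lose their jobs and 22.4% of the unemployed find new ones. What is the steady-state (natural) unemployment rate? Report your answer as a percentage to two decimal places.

Steady-state unemployment rate ≈ 6.74%.

At steady state the flows balance: s·E = f·U, so U/(E+U) = s/(s+f).
u* = 1.62 / (1.62 + 22.4) = 1.62 / 24.02 = 6.74%.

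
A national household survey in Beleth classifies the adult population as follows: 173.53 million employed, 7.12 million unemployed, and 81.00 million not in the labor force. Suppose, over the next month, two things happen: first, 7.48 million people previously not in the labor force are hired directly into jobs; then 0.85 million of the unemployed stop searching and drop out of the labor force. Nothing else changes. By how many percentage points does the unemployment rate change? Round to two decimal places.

The unemployment rate changes by −0.59 percentage points.

Initially, labor force = 173.53 + 7.12 = 180.65 million, so u = 7.12/180.65 = 3.94%.
After the first change, employed and labor force both rise by 7.48; unemployed unchanged → E = 181.01, U = 7.12, labor force = 188.13 million.
After the second change, unemployed and labor force both fall by 0.85 → E = 181.01, U = 6.27, labor force = 187.28 million.
New unemployment rate = 6.27 / 187.28 = 3.35%.
Change = 3.35% − 3.94% = −0.59 percentage points.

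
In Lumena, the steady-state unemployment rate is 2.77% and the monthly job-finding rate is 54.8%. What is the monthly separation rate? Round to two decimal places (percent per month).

From u* = s/(s+f): s = u·f/(1−u).
s = 0.0277 × 54.8 / (1 − 0.0277) = 1.5180 / 0.9723 ≈ 1.56% per month.

Separation rate ≈ 1.56% per month.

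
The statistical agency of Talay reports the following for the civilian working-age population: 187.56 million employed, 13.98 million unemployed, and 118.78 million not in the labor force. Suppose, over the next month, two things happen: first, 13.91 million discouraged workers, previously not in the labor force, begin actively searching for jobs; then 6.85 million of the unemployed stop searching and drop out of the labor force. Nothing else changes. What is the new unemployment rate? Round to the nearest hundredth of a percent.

Initially, labor force = 187.56 + 13.98 = 201.54 million, so u = 13.98/201.54 = 6.94%.
After the first change, unemployed and labor force both rise by 13.91 → E = 187.56, U = 27.89, labor force = 215.45 million.
After the second change, unemployed and labor force both fall by 6.85 → E = 187.56, U = 21.04, labor force = 208.60 million.
New unemployment rate = 21.04 / 208.60 = 10.09%.

New unemployment rate ≈ 10.09%.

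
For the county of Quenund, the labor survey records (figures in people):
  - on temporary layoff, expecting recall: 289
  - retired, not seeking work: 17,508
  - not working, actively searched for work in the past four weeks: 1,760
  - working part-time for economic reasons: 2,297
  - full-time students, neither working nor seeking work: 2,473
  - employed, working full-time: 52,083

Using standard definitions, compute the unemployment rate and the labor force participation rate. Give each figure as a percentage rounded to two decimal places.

Employed = 2,297 + 52,083 = 54,380 (anyone who worked, including part-time for economic reasons, counts as employed).
Unemployed = 289 + 1,760 = 2,049 (jobless and actively searching, or on temporary layoff).
Labor force = 54,380 + 2,049 = 56,429.
Not in labor force = 17,508 + 2,473 = 19,981 (those not working and not actively searching are outside the labor force).
Civilian working-age population = 56,429 + 19,981 = 76,410.
Unemployment rate = 2,049 / 56,429 = 3.63%.
Labor force participation rate = 56,429 / 76,410 = 73.85%.

Unemployment rate ≈ 3.63%; labor force participation rate ≈ 73.85%.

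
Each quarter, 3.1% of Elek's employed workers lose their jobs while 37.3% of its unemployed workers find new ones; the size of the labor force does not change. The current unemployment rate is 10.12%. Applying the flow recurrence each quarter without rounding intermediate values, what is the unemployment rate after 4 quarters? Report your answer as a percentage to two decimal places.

With a fixed labor force, u_{t+1} = u_t + s·(1−u_t) − f·u_t = u_t·(1−s−f) + s.
Here 1−s−f = 0.596 and s = 0.031.
u_1 = 0.101200 × 0.596 + 0.031 = 0.091315.
u_2 = 0.091315 × 0.596 + 0.031 = 0.085424.
u_3 = 0.085424 × 0.596 + 0.031 = 0.081913.
u_4 = 0.081913 × 0.596 + 0.031 = 0.079820.

Unemployment rate after four quarters ≈ 7.98%.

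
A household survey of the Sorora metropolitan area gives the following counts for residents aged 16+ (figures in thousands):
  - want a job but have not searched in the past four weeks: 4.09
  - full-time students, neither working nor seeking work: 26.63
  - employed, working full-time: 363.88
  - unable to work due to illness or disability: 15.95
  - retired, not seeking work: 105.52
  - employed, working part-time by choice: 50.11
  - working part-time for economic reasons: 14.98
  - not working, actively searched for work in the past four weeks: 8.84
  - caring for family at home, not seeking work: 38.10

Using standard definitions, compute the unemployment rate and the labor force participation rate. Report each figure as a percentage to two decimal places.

Employed = 363.88 + 50.11 + 14.98 = 428.97 thousand (anyone who worked, including part-time for economic reasons, counts as employed).
Unemployed = 8.84 thousand.
Labor force = 428.97 + 8.84 = 437.81 thousand.
Not in labor force = 4.09 + 26.63 + 15.95 + 105.52 + 38.10 = 190.29 thousand (those not working and not actively searching are outside the labor force — including those who want a job but have given up searching).
Civilian working-age population = 437.81 + 190.29 = 628.10 thousand.
Unemployment rate = 8.84 / 437.81 = 2.02%.
Labor force participation rate = 437.81 / 628.10 = 69.70%.

Unemployment rate ≈ 2.02%; labor force participation rate ≈ 69.70%.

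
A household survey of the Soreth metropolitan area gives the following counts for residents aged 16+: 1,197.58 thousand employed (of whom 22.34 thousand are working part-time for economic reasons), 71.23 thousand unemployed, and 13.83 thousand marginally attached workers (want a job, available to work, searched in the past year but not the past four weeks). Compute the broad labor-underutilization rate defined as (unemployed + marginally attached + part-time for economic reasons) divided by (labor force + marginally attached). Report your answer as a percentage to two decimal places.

Broad underutilization rate ≈ 8.37%.

Labor force = 1,197.58 + 71.23 = 1,268.81 thousand.
Numerator = 71.23 + 13.83 + 22.34 = 107.40 thousand.
Denominator = 1,268.81 + 13.83 = 1,282.64 thousand.
Broad rate = 107.40 / 1,282.64 = 8.37%.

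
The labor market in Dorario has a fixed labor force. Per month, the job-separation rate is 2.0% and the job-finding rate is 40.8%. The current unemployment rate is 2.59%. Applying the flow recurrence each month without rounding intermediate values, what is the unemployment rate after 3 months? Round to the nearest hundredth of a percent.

Unemployment rate after three months ≈ 4.28%.

With a fixed labor force, u_{t+1} = u_t + s·(1−u_t) − f·u_t = u_t·(1−s−f) + s.
Here 1−s−f = 0.572 and s = 0.020.
u_1 = 0.025900 × 0.572 + 0.020 = 0.034815.
u_2 = 0.034815 × 0.572 + 0.020 = 0.039914.
u_3 = 0.039914 × 0.572 + 0.020 = 0.042831.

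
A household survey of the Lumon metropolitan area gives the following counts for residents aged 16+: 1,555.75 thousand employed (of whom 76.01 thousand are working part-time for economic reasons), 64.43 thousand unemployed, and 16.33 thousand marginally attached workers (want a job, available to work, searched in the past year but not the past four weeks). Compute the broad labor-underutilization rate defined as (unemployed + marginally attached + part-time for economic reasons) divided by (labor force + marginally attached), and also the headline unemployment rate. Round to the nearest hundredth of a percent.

Broad underutilization rate ≈ 9.58%; headline unemployment rate ≈ 3.98%.

Labor force = 1,555.75 + 64.43 = 1,620.18 thousand.
Numerator = 64.43 + 16.33 + 76.01 = 156.77 thousand.
Denominator = 1,620.18 + 16.33 = 1,636.51 thousand.
Broad rate = 156.77 / 1,636.51 = 9.58%.
Headline unemployment rate = 64.43 / 1,620.18 = 3.98%.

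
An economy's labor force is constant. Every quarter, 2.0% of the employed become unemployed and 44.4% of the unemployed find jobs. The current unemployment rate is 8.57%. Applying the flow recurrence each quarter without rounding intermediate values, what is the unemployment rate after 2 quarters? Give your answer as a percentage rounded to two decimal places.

Unemployment rate after two quarters ≈ 5.53%.

With a fixed labor force, u_{t+1} = u_t + s·(1−u_t) − f·u_t = u_t·(1−s−f) + s.
Here 1−s−f = 0.536 and s = 0.020.
u_1 = 0.085700 × 0.536 + 0.020 = 0.065935.
u_2 = 0.065935 × 0.536 + 0.020 = 0.055341.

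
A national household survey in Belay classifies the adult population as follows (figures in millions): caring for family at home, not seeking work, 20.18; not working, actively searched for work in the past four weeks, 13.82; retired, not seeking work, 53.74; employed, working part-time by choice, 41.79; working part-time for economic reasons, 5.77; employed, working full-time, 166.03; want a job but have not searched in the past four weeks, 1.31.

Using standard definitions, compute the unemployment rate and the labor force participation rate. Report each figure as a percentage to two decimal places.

Unemployment rate ≈ 6.08%; labor force participation rate ≈ 75.14%.

Employed = 41.79 + 5.77 + 166.03 = 213.59 million (anyone who worked, including part-time for economic reasons, counts as employed).
Unemployed = 13.82 million.
Labor force = 213.59 + 13.82 = 227.41 million.
Not in labor force = 20.18 + 53.74 + 1.31 = 75.23 million (those not working and not actively searching are outside the labor force — including those who want a job but have given up searching).
Civilian working-age population = 227.41 + 75.23 = 302.64 million.
Unemployment rate = 13.82 / 227.41 = 6.08%.
Labor force participation rate = 227.41 / 302.64 = 75.14%.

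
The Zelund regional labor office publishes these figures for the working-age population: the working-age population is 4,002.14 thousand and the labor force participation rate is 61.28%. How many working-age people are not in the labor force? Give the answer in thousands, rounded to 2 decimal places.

About 1,549.63 thousand are not in the labor force.

Share not in the labor force = 1 − 0.6128 = 0.3872.
Not in labor force = 0.3872 × 4,002.14 ≈ 1,549.63 thousand.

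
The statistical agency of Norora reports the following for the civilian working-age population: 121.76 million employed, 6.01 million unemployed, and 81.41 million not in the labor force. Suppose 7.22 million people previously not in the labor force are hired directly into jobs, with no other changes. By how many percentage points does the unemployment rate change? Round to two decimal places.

The unemployment rate changes by −0.25 percentage points.

Initially, labor force = 121.76 + 6.01 = 127.77 million, so u = 6.01/127.77 = 4.70%.
After the change, employed and labor force both rise by 7.22; unemployed unchanged → E = 128.98, U = 6.01, labor force = 134.99 million.
New unemployment rate = 6.01 / 134.99 = 4.45%.
Change = 4.45% − 4.70% = −0.25 percentage points.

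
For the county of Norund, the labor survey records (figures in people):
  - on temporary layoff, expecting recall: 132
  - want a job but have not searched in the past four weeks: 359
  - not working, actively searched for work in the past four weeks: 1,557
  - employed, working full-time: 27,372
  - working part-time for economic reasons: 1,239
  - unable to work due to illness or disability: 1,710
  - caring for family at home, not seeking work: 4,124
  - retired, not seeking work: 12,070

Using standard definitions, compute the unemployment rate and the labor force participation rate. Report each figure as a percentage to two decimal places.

Employed = 27,372 + 1,239 = 28,611 (anyone who worked, including part-time for economic reasons, counts as employed).
Unemployed = 132 + 1,557 = 1,689 (jobless and actively searching, or on temporary layoff).
Labor force = 28,611 + 1,689 = 30,300.
Not in labor force = 359 + 1,710 + 4,124 + 12,070 = 18,263 (those not working and not actively searching are outside the labor force — including those who want a job but have given up searching).
Civilian working-age population = 30,300 + 18,263 = 48,563.
Unemployment rate = 1,689 / 30,300 = 5.57%.
Labor force participation rate = 30,300 / 48,563 = 62.39%.

Unemployment rate ≈ 5.57%; labor force participation rate ≈ 62.39%.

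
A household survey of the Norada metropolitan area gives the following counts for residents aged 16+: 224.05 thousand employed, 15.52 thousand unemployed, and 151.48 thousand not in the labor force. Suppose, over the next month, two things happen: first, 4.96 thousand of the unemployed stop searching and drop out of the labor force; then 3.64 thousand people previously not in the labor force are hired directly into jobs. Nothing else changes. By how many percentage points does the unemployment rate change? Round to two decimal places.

The unemployment rate changes by −2.05 percentage points.

Initially, labor force = 224.05 + 15.52 = 239.57 thousand, so u = 15.52/239.57 = 6.48%.
After the first change, unemployed and labor force both fall by 4.96 → E = 224.05, U = 10.56, labor force = 234.61 thousand.
After the second change, employed and labor force both rise by 3.64; unemployed unchanged → E = 227.69, U = 10.56, labor force = 238.25 thousand.
New unemployment rate = 10.56 / 238.25 = 4.43%.
Change = 4.43% − 6.48% = −2.05 percentage points.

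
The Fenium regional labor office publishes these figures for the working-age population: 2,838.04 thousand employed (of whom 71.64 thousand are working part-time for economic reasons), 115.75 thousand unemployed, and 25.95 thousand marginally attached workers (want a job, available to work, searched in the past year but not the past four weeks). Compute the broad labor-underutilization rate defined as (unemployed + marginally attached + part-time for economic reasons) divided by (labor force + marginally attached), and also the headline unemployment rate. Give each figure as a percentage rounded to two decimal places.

Broad underutilization rate ≈ 7.16%; headline unemployment rate ≈ 3.92%.

Labor force = 2,838.04 + 115.75 = 2,953.79 thousand.
Numerator = 115.75 + 25.95 + 71.64 = 213.34 thousand.
Denominator = 2,953.79 + 25.95 = 2,979.74 thousand.
Broad rate = 213.34 / 2,979.74 = 7.16%.
Headline unemployment rate = 115.75 / 2,953.79 = 3.92%.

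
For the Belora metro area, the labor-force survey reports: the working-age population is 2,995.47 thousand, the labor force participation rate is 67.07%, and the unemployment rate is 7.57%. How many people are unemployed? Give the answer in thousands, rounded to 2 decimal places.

Labor force = 0.6707 × 2,995.47 = 2,009.06 thousand.
Unemployed = 0.0757 × 2,009.06 ≈ 152.09 thousand.

About 152.09 thousand are unemployed.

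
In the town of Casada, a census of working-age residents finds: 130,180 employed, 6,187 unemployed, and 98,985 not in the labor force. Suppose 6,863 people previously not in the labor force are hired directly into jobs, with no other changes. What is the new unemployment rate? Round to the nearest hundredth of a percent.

New unemployment rate ≈ 4.32%.

Initially, labor force = 130,180 + 6,187 = 136,367, so u = 6,187/136,367 = 4.54%.
After the change, employed and labor force both rise by 6,863; unemployed unchanged → E = 137,043, U = 6,187, labor force = 143,230.
New unemployment rate = 6,187 / 143,230 = 4.32%.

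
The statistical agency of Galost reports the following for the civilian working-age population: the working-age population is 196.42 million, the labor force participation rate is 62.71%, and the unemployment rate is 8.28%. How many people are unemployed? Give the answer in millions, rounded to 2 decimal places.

About 10.20 million are unemployed.

Labor force = 0.6271 × 196.42 = 123.17 million.
Unemployed = 0.0828 × 123.17 ≈ 10.20 million.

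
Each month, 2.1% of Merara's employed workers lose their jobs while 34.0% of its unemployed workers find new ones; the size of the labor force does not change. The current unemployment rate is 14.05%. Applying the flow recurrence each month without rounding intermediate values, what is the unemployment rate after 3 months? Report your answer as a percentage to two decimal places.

Unemployment rate after three months ≈ 7.97%.

With a fixed labor force, u_{t+1} = u_t + s·(1−u_t) − f·u_t = u_t·(1−s−f) + s.
Here 1−s−f = 0.639 and s = 0.021.
u_1 = 0.140500 × 0.639 + 0.021 = 0.110780.
u_2 = 0.110780 × 0.639 + 0.021 = 0.091788.
u_3 = 0.091788 × 0.639 + 0.021 = 0.079653.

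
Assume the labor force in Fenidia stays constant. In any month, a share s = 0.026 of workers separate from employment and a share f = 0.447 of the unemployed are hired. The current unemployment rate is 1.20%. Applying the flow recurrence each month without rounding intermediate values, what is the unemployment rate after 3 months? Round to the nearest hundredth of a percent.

Unemployment rate after three months ≈ 4.87%.

With a fixed labor force, u_{t+1} = u_t + s·(1−u_t) − f·u_t = u_t·(1−s−f) + s.
Here 1−s−f = 0.527 and s = 0.026.
u_1 = 0.012000 × 0.527 + 0.026 = 0.032324.
u_2 = 0.032324 × 0.527 + 0.026 = 0.043035.
u_3 = 0.043035 × 0.527 + 0.026 = 0.048679.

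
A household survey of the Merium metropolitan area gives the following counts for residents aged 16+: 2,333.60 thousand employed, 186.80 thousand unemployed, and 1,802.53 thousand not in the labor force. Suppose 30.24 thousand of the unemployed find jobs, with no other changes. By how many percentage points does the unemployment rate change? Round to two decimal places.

The unemployment rate changes by −1.20 percentage points.

Initially, labor force = 2,333.60 + 186.80 = 2,520.40 thousand, so u = 186.80/2,520.40 = 7.41%.
After the change, unemployed falls and employed rises by 30.24; labor force unchanged → E = 2,363.84, U = 156.56, labor force = 2,520.40 thousand.
New unemployment rate = 156.56 / 2,520.40 = 6.21%.
Change = 6.21% − 7.41% = −1.20 percentage points.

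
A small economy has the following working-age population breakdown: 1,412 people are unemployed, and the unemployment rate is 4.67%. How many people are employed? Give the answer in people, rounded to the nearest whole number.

Labor force = U / u = 1,412 / 0.0467 ≈ 30,236.
Employed = labor force − unemployed = 30,236 − 1,412 = 28,824.

About 28,824 are employed.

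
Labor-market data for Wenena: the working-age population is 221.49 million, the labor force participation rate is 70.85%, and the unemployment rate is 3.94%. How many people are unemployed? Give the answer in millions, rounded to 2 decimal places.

Labor force = 0.7085 × 221.49 = 156.93 million.
Unemployed = 0.0394 × 156.93 ≈ 6.18 million.

About 6.18 million are unemployed.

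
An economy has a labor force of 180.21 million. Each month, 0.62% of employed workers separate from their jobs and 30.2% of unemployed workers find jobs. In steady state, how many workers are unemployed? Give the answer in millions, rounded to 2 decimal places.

About 3.63 million are unemployed in steady state.

Steady-state unemployment rate u* = s/(s+f) = 0.62/(0.62+30.2) = 0.020117.
Unemployed = u* × labor force = 0.020117 × 180.21 ≈ 3.63 million.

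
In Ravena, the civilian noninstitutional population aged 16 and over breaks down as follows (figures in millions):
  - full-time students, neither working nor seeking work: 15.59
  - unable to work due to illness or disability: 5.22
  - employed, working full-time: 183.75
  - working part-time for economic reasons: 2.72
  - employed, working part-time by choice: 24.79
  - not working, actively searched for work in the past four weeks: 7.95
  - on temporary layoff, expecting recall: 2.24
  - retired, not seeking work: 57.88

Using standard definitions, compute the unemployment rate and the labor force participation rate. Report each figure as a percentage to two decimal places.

Employed = 183.75 + 2.72 + 24.79 = 211.26 million (anyone who worked, including part-time for economic reasons, counts as employed).
Unemployed = 7.95 + 2.24 = 10.19 million (jobless and actively searching, or on temporary layoff).
Labor force = 211.26 + 10.19 = 221.45 million.
Not in labor force = 15.59 + 5.22 + 57.88 = 78.69 million (those not working and not actively searching are outside the labor force).
Civilian working-age population = 221.45 + 78.69 = 300.14 million.
Unemployment rate = 10.19 / 221.45 = 4.60%.
Labor force participation rate = 221.45 / 300.14 = 73.78%.

Unemployment rate ≈ 4.60%; labor force participation rate ≈ 73.78%.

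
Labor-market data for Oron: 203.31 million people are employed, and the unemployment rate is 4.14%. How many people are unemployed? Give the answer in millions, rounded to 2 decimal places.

Let U be the number unemployed. The labor force is E + U, and U/(E+U) = 0.0414.
So U = 0.0414 × 203.31 / (1 − 0.0414) = 8.4170 / 0.9586 ≈ 8.78 million.

About 8.78 million are unemployed.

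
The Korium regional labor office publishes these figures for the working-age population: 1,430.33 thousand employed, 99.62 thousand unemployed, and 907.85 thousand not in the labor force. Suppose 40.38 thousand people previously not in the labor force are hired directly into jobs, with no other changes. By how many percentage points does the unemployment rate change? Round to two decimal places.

The unemployment rate changes by −0.17 percentage points.

Initially, labor force = 1,430.33 + 99.62 = 1,529.95 thousand, so u = 99.62/1,529.95 = 6.51%.
After the change, employed and labor force both rise by 40.38; unemployed unchanged → E = 1,470.71, U = 99.62, labor force = 1,570.33 thousand.
New unemployment rate = 99.62 / 1,570.33 = 6.34%.
Change = 6.34% − 6.51% = −0.17 percentage points.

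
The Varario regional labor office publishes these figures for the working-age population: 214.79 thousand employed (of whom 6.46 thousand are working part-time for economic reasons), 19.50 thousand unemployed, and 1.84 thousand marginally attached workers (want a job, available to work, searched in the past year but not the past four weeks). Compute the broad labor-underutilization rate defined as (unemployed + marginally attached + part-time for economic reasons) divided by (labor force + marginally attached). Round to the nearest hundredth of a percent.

Broad underutilization rate ≈ 11.77%.

Labor force = 214.79 + 19.50 = 234.29 thousand.
Numerator = 19.50 + 1.84 + 6.46 = 27.80 thousand.
Denominator = 234.29 + 1.84 = 236.13 thousand.
Broad rate = 27.80 / 236.13 = 11.77%.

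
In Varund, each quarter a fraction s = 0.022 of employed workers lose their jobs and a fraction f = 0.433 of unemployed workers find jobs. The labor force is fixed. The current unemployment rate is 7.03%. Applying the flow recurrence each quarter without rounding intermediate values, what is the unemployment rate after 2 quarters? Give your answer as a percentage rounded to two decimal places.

With a fixed labor force, u_{t+1} = u_t + s·(1−u_t) − f·u_t = u_t·(1−s−f) + s.
Here 1−s−f = 0.545 and s = 0.022.
u_1 = 0.070300 × 0.545 + 0.022 = 0.060313.
u_2 = 0.060313 × 0.545 + 0.022 = 0.054871.

Unemployment rate after two quarters ≈ 5.49%.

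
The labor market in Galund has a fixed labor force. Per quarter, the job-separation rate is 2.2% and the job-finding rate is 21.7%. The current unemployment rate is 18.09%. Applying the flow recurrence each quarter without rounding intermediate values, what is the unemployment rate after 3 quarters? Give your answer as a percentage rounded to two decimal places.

With a fixed labor force, u_{t+1} = u_t + s·(1−u_t) − f·u_t = u_t·(1−s−f) + s.
Here 1−s−f = 0.761 and s = 0.022.
u_1 = 0.180900 × 0.761 + 0.022 = 0.159665.
u_2 = 0.159665 × 0.761 + 0.022 = 0.143505.
u_3 = 0.143505 × 0.761 + 0.022 = 0.131207.

Unemployment rate after three quarters ≈ 13.12%.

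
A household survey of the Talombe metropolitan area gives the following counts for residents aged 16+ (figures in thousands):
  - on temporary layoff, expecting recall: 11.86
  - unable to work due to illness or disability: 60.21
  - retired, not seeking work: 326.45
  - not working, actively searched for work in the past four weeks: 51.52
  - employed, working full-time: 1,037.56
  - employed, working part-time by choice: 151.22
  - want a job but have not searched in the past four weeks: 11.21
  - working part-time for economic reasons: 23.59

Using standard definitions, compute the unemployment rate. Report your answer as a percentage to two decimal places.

Unemployment rate ≈ 4.97%.

Employed = 1,037.56 + 151.22 + 23.59 = 1,212.37 thousand (anyone who worked, including part-time for economic reasons, counts as employed).
Unemployed = 11.86 + 51.52 = 63.38 thousand (jobless and actively searching, or on temporary layoff).
Labor force = 1,212.37 + 63.38 = 1,275.75 thousand.
Unemployment rate = 63.38 / 1,275.75 = 4.97%.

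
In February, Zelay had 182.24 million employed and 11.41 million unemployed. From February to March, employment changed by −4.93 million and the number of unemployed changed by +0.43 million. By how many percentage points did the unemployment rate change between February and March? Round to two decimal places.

February: labor force = 182.24 + 11.41 = 193.65; u = 11.41/193.65 = 5.89%.
March: labor force = 177.31 + 11.84 = 189.15; u = 11.84/189.15 = 6.26%.
Change = 6.26% − 5.89% = +0.37 pp.

The unemployment rate changed by +0.37 percentage points.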